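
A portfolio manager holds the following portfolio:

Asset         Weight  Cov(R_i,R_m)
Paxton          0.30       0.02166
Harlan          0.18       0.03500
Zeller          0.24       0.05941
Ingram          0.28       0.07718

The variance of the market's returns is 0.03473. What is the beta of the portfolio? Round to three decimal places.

β_Paxton = 0.02166 / 0.03473 = 0.6237
β_Harlan = 0.03500 / 0.03473 = 1.0078
β_Zeller = 0.05941 / 0.03473 = 1.7106
β_Ingram = 0.07718 / 0.03473 = 2.2223
β_P = Σ w_i β_i = 0.30×0.6237 + 0.18×1.0078 + 0.24×1.7106 + 0.28×2.2223 = 1.4013

1.401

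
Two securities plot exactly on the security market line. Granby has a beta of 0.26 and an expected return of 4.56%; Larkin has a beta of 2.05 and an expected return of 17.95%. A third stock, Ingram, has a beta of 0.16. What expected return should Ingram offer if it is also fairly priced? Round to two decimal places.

MRP (SML slope) = (17.95% − 4.56%) / (2.05 − 0.26) = 13.39% / 1.79 = 7.4804%
R_f (intercept) = 4.56% − 0.26 × 7.4804% = 2.6151%
E(R_Ingram) = R_f + β × MRP = 2.6151% + 0.16 × 7.4804% = 3.81%

3.81%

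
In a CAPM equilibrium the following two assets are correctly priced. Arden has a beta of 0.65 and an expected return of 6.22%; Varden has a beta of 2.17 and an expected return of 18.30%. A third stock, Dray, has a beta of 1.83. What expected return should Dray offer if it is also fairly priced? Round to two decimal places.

MRP (SML slope) = (18.30% − 6.22%) / (2.17 − 0.65) = 12.08% / 1.52 = 7.9474%
R_f (intercept) = 6.22% − 0.65 × 7.9474% = 1.0542%
E(R_Dray) = R_f + β × MRP = 1.0542% + 1.83 × 7.9474% = 15.60%

15.60%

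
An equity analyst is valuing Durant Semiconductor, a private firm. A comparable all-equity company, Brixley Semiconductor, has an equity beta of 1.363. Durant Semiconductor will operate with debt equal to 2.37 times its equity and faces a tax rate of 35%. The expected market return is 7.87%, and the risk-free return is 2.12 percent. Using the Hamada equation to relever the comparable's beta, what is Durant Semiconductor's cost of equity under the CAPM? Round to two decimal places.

22.03%

β_L = β_U × [1 + (1 − t)(D/E)] = 1.363 × [1 + (1 − 0.35) × 2.37]
    = 1.363 × [1 + 0.65 × 2.37] = 1.363 × 2.5405 = 3.4627
MRP = 7.87% − 2.12% = 5.75%
E(R) = R_f + β_L × MRP = 2.12% + 3.4627 × 5.75% = 22.03%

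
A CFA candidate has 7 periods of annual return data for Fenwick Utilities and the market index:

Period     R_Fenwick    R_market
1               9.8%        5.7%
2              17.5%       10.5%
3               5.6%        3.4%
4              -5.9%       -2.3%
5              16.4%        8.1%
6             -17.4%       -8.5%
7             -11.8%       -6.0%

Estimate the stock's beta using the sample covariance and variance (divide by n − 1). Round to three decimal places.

1.901

Mean R_i = (9.8 + 17.5 + 5.6 − 5.9 + 16.4 − 17.4 − 11.8) / 7 = 2.0286%
Mean R_m = (5.7 + 10.5 + 3.4 − 2.3 + 8.1 − 8.5 − 6.0) / 7 = 1.5571%
Σ(R_i − R̄_i)(R_m − R̄_m) = 601.6486  ⇒  Cov = 601.6486 / 6 = 100.2748
Σ(R_m − R̄_m)² = 316.4771  ⇒  Var(R_m) = 316.4771 / 6 = 52.7462
β = Cov / Var(R_m) = 100.2748 / 52.7462 = 1.9011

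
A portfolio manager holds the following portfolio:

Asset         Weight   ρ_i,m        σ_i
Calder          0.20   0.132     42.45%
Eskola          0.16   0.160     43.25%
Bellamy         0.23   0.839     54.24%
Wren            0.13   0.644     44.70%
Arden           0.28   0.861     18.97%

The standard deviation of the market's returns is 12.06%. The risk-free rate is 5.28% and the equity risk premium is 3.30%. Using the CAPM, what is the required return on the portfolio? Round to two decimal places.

11.03%

β_Calder = 0.132 × 42.45% / 12.06% = 0.4646
β_Eskola = 0.160 × 43.25% / 12.06% = 0.5738
β_Bellamy = 0.839 × 54.24% / 12.06% = 3.7734
β_Wren = 0.644 × 44.70% / 12.06% = 2.3870
β_Arden = 0.861 × 18.97% / 12.06% = 1.3543
β_P = Σ w_i β_i = 0.20×0.4646 + 0.16×0.5738 + 0.23×3.7734 + 0.13×2.3870 + 0.28×1.3543 = 1.7421
E(R_P) = R_f + β_P × MRP = 5.28% + 1.7421 × 3.30% = 11.03%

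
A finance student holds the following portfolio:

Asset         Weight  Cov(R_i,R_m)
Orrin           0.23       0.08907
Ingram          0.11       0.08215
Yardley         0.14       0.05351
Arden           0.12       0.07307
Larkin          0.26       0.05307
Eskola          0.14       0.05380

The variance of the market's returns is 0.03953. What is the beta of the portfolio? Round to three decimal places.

β_Orrin = 0.08907 / 0.03953 = 2.2532
β_Ingram = 0.08215 / 0.03953 = 2.0782
β_Yardley = 0.05351 / 0.03953 = 1.3537
β_Arden = 0.07307 / 0.03953 = 1.8485
β_Larkin = 0.05307 / 0.03953 = 1.3425
β_Eskola = 0.05380 / 0.03953 = 1.3610
β_P = Σ w_i β_i = 0.23×2.2532 + 0.11×2.0782 + 0.14×1.3537 + 0.12×1.8485 + 0.26×1.3425 + 0.14×1.3610 = 1.6978

1.698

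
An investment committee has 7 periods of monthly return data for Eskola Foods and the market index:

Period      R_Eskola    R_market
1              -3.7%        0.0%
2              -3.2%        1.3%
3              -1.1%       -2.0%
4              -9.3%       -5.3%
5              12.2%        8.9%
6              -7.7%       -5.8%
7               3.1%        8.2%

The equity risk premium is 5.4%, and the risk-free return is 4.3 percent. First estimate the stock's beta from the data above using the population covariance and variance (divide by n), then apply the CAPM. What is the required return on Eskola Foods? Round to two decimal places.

10.30%

Mean R_i = (-3.7 − 3.2 − 1.1 − 9.3 + 12.2 − 7.7 + 3.1) / 7 = -1.3857%
Mean R_m = (0.0 + 1.3 − 2.0 − 5.3 + 8.9 − 5.8 + 8.2) / 7 = 0.7571%
Σ(R_i − R̄_i)(R_m − R̄_m) = 233.3343  ⇒  Cov = 233.3343 / 7 = 33.3335
Σ(R_m − R̄_m)² = 209.8571  ⇒  Var(R_m) = 209.8571 / 7 = 29.9796
β = Cov / Var(R_m) = 33.3335 / 29.9796 = 1.1119
E(R) = R_f + β × MRP = 4.3% + 1.1119 × 5.4% = 10.30%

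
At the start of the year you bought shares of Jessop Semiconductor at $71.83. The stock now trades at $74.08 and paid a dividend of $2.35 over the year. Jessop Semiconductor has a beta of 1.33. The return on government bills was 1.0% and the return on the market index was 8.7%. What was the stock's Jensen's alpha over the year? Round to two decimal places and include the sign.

-4.84%

Realised HPR = (P1 + D1 − P0) / P0 = (74.08 + 2.35 − 71.83) / 71.83 = 4.60 / 71.83 = 6.4040%
MRP = 8.7% − 1.0% = 7.70%
CAPM required = R_f + β·MRP = 1.0% + 1.33 × 7.7% = 11.2410%
α = realised − required = 6.4040% − 11.2410% = -4.84%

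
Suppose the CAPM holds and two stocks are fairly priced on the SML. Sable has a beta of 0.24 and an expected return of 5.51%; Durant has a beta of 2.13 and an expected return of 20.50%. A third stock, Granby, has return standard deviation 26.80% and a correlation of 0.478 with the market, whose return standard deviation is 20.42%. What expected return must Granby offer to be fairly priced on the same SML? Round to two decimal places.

MRP = (20.50% − 5.51%) / (2.13 − 0.24) = 7.9312%
R_f = 5.51% − 0.24 × 7.9312% = 3.6065%
β_Granby = ρ·σ_i/σ_m = 0.478 × 26.80 / 20.42 = 0.6273
E(R_Granby) = R_f + β × MRP = 3.6065% + 0.6273 × 7.9312% = 8.58%

8.58%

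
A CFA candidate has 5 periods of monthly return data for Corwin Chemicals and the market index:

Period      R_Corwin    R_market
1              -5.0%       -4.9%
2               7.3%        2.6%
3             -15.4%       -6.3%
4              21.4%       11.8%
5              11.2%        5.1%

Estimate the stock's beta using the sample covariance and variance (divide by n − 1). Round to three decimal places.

Mean R_i = (-5.0 + 7.3 − 15.4 + 21.4 + 11.2) / 5 = 3.9000%
Mean R_m = (-4.9 + 2.6 − 6.3 + 11.8 + 5.1) / 5 = 1.6600%
Σ(R_i − R̄_i)(R_m − R̄_m) = 417.7700  ⇒  Cov = 417.7700 / 4 = 104.4425
Σ(R_m − R̄_m)² = 221.9320  ⇒  Var(R_m) = 221.9320 / 4 = 55.4830
β = Cov / Var(R_m) = 104.4425 / 55.4830 = 1.8824

1.882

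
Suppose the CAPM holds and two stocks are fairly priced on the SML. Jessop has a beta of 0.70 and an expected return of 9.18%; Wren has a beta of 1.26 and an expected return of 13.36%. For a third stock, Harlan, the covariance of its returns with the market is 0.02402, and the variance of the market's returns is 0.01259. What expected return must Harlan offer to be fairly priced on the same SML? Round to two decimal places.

MRP = (13.36% − 9.18%) / (1.26 − 0.70) = 7.4643%
R_f = 9.18% − 0.70 × 7.4643% = 3.9550%
β_Harlan = Cov / Var(R_m) = 0.02402 / 0.01259 = 1.9079
E(R_Harlan) = R_f + β × MRP = 3.9550% + 1.9079 × 7.4643% = 18.20%

18.20%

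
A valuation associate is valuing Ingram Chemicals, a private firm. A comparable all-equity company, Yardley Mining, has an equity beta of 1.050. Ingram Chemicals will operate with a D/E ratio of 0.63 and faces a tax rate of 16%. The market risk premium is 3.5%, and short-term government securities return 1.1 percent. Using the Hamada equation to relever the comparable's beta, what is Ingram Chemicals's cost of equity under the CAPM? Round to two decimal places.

β_L = β_U × [1 + (1 − t)(D/E)] = 1.050 × [1 + (1 − 0.16) × 0.63]
    = 1.050 × [1 + 0.84 × 0.63] = 1.050 × 1.5292 = 1.6057
E(R) = R_f + β_L × MRP = 1.1% + 1.6057 × 3.5% = 6.72%

6.72%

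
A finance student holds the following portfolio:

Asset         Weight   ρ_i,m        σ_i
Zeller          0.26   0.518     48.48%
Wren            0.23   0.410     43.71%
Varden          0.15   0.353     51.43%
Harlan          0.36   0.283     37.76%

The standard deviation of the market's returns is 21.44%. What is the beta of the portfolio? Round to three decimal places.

0.803

β_Zeller = 0.518 × 48.48% / 21.44% = 1.1713
β_Wren = 0.410 × 43.71% / 21.44% = 0.8359
β_Varden = 0.353 × 51.43% / 21.44% = 0.8468
β_Harlan = 0.283 × 37.76% / 21.44% = 0.4984
β_P = Σ w_i β_i = 0.26×1.1713 + 0.23×0.8359 + 0.15×0.8468 + 0.36×0.4984 = 0.8032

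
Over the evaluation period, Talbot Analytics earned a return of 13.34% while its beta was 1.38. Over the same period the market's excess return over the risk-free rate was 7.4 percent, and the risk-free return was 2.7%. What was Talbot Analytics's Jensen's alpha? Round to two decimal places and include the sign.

CAPM benchmark = R_f + β(R_m − R_f) = 2.7% + 1.38 × 7.4% = 12.9120%
α = actual − benchmark = 13.34% − 12.9120% = +0.43%

+0.43%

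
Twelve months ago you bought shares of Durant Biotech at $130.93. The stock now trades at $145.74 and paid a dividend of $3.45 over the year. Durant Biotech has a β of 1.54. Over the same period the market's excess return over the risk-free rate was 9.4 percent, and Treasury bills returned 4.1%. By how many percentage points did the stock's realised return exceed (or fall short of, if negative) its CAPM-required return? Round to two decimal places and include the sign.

Realised HPR = (P1 + D1 − P0) / P0 = (145.74 + 3.45 − 130.93) / 130.93 = 18.26 / 130.93 = 13.9464%
CAPM required = R_f + β·MRP = 4.1% + 1.54 × 9.4% = 18.5760%
α = realised − required = 13.9464% − 18.5760% = -4.63%

-4.63%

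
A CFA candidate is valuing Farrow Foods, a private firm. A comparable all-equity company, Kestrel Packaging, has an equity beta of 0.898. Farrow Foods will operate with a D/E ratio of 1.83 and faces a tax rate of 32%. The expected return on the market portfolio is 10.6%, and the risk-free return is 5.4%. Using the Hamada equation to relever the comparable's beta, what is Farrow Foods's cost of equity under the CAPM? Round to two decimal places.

β_L = β_U × [1 + (1 − t)(D/E)] = 0.898 × [1 + (1 − 0.32) × 1.83]
    = 0.898 × [1 + 0.68 × 1.83] = 0.898 × 2.2444 = 2.0155
MRP = 10.6% − 5.4% = 5.20%
E(R) = R_f + β_L × MRP = 5.4% + 2.0155 × 5.2% = 15.88%

15.88%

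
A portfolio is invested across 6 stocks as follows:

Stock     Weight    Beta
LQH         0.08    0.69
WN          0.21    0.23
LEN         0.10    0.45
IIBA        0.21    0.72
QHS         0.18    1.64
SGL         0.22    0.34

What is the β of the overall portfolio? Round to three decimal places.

β_P = Σ w_i β_i = 0.08×0.69 + 0.21×0.23 + 0.10×0.45 + 0.21×0.72 + 0.18×1.64 + 0.22×0.34 = 0.6697

0.670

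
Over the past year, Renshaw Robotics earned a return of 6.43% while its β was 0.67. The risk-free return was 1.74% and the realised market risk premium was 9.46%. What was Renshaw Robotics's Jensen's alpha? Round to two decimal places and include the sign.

CAPM benchmark = R_f + β(R_m − R_f) = 1.74% + 0.67 × 9.46% = 8.0782%
α = actual − benchmark = 6.43% − 8.0782% = -1.65%

-1.65%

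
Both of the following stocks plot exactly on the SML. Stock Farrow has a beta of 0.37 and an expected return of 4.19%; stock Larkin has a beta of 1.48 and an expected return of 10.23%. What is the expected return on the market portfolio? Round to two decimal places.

Both satisfy E(R) = R_f + β·MRP, so the slope of the SML is
MRP = (10.23% − 4.19%) / (1.48 − 0.37) = 6.04% / 1.11 = 5.4414%
R_f = E(R_Farrow) − β_Farrow·MRP = 4.19% − 0.37 × 5.4414% = 2.1767%
E(R_m) = R_f + MRP = 2.1767% + 5.4414% = 7.62%

7.62%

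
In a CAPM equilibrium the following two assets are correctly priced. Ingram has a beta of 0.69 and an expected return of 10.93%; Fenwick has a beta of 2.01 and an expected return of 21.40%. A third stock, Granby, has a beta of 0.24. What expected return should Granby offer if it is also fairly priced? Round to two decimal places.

MRP (SML slope) = (21.40% − 10.93%) / (2.01 − 0.69) = 10.47% / 1.32 = 7.9318%
R_f (intercept) = 10.93% − 0.69 × 7.9318% = 5.4571%
E(R_Granby) = R_f + β × MRP = 5.4571% + 0.24 × 7.9318% = 7.36%

7.36%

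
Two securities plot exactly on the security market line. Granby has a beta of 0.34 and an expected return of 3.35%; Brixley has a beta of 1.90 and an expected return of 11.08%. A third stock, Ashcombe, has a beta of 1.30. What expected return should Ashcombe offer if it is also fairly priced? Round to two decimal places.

MRP (SML slope) = (11.08% − 3.35%) / (1.90 − 0.34) = 7.73% / 1.56 = 4.9551%
R_f (intercept) = 3.35% − 0.34 × 4.9551% = 1.6653%
E(R_Ashcombe) = R_f + β × MRP = 1.6653% + 1.30 × 4.9551% = 8.11%

8.11%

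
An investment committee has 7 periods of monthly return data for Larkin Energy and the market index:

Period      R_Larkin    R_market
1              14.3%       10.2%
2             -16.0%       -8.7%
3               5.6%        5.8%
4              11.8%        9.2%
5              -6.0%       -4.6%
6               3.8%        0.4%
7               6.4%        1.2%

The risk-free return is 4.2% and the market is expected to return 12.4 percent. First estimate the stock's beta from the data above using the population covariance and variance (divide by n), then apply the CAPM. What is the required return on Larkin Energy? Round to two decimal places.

16.01%

Mean R_i = (14.3 − 16.0 + 5.6 + 11.8 − 6.0 + 3.8 + 6.4) / 7 = 2.8429%
Mean R_m = (10.2 − 8.7 + 5.8 + 9.2 − 4.6 + 0.4 + 1.2) / 7 = 1.9286%
Σ(R_i − R̄_i)(R_m − R̄_m) = 424.5214  ⇒  Cov = 424.5214 / 7 = 60.6459
Σ(R_m − R̄_m)² = 294.7343  ⇒  Var(R_m) = 294.7343 / 7 = 42.1049
β = Cov / Var(R_m) = 60.6459 / 42.1049 = 1.4404
MRP = 12.4% − 4.2% = 8.20%
E(R) = R_f + β × MRP = 4.2% + 1.4404 × 8.2% = 16.01%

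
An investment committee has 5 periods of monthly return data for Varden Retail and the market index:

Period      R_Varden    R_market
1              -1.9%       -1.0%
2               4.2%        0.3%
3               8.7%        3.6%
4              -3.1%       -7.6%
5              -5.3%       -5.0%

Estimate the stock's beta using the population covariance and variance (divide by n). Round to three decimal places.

1.149

Mean R_i = (-1.9 + 4.2 + 8.7 − 3.1 − 5.3) / 5 = 0.5200%
Mean R_m = (-1.0 + 0.3 + 3.6 − 7.6 − 5.0) / 5 = -1.9400%
Σ(R_i − R̄_i)(R_m − R̄_m) = 89.5840  ⇒  Cov = 89.5840 / 5 = 17.9168
Σ(R_m − R̄_m)² = 77.9920  ⇒  Var(R_m) = 77.9920 / 5 = 15.5984
β = Cov / Var(R_m) = 17.9168 / 15.5984 = 1.1486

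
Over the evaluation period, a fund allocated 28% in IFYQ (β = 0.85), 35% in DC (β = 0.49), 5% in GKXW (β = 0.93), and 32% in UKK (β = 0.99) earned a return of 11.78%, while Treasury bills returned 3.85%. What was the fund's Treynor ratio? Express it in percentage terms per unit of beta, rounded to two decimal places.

10.26%

β_P = 0.28×0.85 + 0.35×0.49 + 0.05×0.93 + 0.32×0.99 = 0.7728
Treynor = (R_P − R_f) / β_P = (11.78% − 3.85%) / 0.7728 = 7.93% / 0.7728 = 10.26%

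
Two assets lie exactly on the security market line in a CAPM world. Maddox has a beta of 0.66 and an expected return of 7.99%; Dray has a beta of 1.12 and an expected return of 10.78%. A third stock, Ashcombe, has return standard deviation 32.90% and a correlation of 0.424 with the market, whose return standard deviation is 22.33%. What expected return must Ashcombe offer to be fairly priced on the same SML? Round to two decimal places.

MRP = (10.78% − 7.99%) / (1.12 − 0.66) = 6.0652%
R_f = 7.99% − 0.66 × 6.0652% = 3.9870%
β_Ashcombe = ρ·σ_i/σ_m = 0.424 × 32.90 / 22.33 = 0.6247
E(R_Ashcombe) = R_f + β × MRP = 3.9870% + 0.6247 × 6.0652% = 7.78%

7.78%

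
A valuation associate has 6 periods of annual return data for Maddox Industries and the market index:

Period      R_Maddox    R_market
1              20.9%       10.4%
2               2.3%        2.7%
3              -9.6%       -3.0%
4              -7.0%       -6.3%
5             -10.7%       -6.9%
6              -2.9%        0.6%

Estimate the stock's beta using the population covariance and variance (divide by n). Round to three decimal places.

Mean R_i = (20.9 + 2.3 − 9.6 − 7.0 − 10.7 − 2.9) / 6 = -1.1667%
Mean R_m = (10.4 + 2.7 − 3.0 − 6.3 − 6.9 + 0.6) / 6 = -0.4167%
Σ(R_i − R̄_i)(R_m − R̄_m) = 365.6433  ⇒  Cov = 365.6433 / 6 = 60.9406
Σ(R_m − R̄_m)² = 211.0683  ⇒  Var(R_m) = 211.0683 / 6 = 35.1781
β = Cov / Var(R_m) = 60.9406 / 35.1781 = 1.7323

1.732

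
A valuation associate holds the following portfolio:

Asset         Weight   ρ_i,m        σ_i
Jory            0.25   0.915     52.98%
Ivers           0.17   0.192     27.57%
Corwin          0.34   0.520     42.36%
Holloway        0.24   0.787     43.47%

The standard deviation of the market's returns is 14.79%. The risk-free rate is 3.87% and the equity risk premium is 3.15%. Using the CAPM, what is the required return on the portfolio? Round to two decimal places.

β_Jory = 0.915 × 52.98% / 14.79% = 3.2777
β_Ivers = 0.192 × 27.57% / 14.79% = 0.3579
β_Corwin = 0.520 × 42.36% / 14.79% = 1.4893
β_Holloway = 0.787 × 43.47% / 14.79% = 2.3131
β_P = Σ w_i β_i = 0.25×3.2777 + 0.17×0.3579 + 0.34×1.4893 + 0.24×2.3131 = 1.9418
E(R_P) = R_f + β_P × MRP = 3.87% + 1.9418 × 3.15% = 9.99%

9.99%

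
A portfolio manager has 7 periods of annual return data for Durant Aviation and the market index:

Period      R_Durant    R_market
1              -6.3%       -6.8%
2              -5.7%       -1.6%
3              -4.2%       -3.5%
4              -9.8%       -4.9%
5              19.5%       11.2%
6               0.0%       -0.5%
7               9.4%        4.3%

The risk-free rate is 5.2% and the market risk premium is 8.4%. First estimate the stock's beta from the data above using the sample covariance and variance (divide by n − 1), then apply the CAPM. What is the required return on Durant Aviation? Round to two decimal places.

Mean R_i = (-6.3 − 5.7 − 4.2 − 9.8 + 19.5 + 0.0 + 9.4) / 7 = 0.4143%
Mean R_m = (-6.8 − 1.6 − 3.5 − 4.9 + 11.2 − 0.5 + 4.3) / 7 = -0.2571%
Σ(R_i − R̄_i)(R_m − R̄_m) = 374.2457  ⇒  Cov = 374.2457 / 6 = 62.3743
Σ(R_m − R̄_m)² = 228.7771  ⇒  Var(R_m) = 228.7771 / 6 = 38.1295
β = Cov / Var(R_m) = 62.3743 / 38.1295 = 1.6359
E(R) = R_f + β × MRP = 5.2% + 1.6359 × 8.4% = 18.94%

18.94%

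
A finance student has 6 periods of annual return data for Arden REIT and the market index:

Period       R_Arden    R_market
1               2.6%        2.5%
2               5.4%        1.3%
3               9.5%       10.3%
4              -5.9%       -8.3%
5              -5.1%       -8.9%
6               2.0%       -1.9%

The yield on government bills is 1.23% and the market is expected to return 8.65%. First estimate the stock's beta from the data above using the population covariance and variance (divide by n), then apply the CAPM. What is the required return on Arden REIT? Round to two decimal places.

7.16%

Mean R_i = (2.6 + 5.4 + 9.5 − 5.9 − 5.1 + 2.0) / 6 = 1.4167%
Mean R_m = (2.5 + 1.3 + 10.3 − 8.3 − 8.9 − 1.9) / 6 = -0.8333%
Σ(R_i − R̄_i)(R_m − R̄_m) = 209.0133  ⇒  Cov = 209.0133 / 6 = 34.8356
Σ(R_m − R̄_m)² = 261.5733  ⇒  Var(R_m) = 261.5733 / 6 = 43.5956
β = Cov / Var(R_m) = 34.8356 / 43.5956 = 0.7991
MRP = 8.65% − 1.23% = 7.42%
E(R) = R_f + β × MRP = 1.23% + 0.7991 × 7.42% = 7.16%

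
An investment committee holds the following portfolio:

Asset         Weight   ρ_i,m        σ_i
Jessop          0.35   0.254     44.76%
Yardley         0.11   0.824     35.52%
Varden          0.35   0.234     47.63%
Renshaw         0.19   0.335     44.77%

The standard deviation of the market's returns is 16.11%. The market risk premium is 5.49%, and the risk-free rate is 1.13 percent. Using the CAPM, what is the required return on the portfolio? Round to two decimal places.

β_Jessop = 0.254 × 44.76% / 16.11% = 0.7057
β_Yardley = 0.824 × 35.52% / 16.11% = 1.8168
β_Varden = 0.234 × 47.63% / 16.11% = 0.6918
β_Renshaw = 0.335 × 44.77% / 16.11% = 0.9310
β_P = Σ w_i β_i = 0.35×0.7057 + 0.11×1.8168 + 0.35×0.6918 + 0.19×0.9310 = 0.8659
E(R_P) = R_f + β_P × MRP = 1.13% + 0.8659 × 5.49% = 5.88%

5.88%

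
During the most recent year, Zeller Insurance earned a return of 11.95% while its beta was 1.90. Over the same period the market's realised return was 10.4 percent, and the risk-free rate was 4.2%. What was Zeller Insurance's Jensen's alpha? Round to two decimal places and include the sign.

-4.03%

Market excess return = 10.4% − 4.2% = 6.20%
CAPM benchmark = R_f + β(R_m − R_f) = 4.2% + 1.90 × 6.2% = 15.9800%
α = actual − benchmark = 11.95% − 15.9800% = -4.03%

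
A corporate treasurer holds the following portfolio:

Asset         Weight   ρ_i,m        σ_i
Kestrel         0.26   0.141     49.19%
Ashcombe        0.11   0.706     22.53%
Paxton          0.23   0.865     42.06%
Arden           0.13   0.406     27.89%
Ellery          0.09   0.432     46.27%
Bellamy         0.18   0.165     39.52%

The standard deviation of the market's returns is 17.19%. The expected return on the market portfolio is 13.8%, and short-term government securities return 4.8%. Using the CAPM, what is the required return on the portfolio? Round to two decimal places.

β_Kestrel = 0.141 × 49.19% / 17.19% = 0.4035
β_Ashcombe = 0.706 × 22.53% / 17.19% = 0.9253
β_Paxton = 0.865 × 42.06% / 17.19% = 2.1165
β_Arden = 0.406 × 27.89% / 17.19% = 0.6587
β_Ellery = 0.432 × 46.27% / 17.19% = 1.1628
β_Bellamy = 0.165 × 39.52% / 17.19% = 0.3793
β_P = Σ w_i β_i = 0.26×0.4035 + 0.11×0.9253 + 0.23×2.1165 + 0.13×0.6587 + 0.09×1.1628 + 0.18×0.3793 = 0.9520
MRP = 13.8% − 4.8% = 9.00%
E(R_P) = R_f + β_P × MRP = 4.8% + 0.9520 × 9.0% = 13.37%

13.37%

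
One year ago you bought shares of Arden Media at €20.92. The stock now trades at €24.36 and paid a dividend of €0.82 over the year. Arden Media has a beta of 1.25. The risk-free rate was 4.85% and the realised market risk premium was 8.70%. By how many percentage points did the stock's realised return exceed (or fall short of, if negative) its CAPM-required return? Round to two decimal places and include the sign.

+4.64%

Realised HPR = (P1 + D1 − P0) / P0 = (24.36 + 0.82 − 20.92) / 20.92 = 4.26 / 20.92 = 20.3633%
CAPM required = R_f + β·MRP = 4.85% + 1.25 × 8.70% = 15.7250%
α = realised − required = 20.3633% − 15.7250% = +4.64%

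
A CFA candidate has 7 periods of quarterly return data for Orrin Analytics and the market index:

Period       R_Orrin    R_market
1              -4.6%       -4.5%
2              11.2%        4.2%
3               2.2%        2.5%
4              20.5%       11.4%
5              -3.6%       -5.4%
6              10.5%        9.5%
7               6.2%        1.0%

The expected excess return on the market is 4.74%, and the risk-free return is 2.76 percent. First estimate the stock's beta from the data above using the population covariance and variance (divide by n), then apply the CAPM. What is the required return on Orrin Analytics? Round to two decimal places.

8.94%

Mean R_i = (-4.6 + 11.2 + 2.2 + 20.5 − 3.6 + 10.5 + 6.2) / 7 = 6.0571%
Mean R_m = (-4.5 + 4.2 + 2.5 + 11.4 − 5.4 + 9.5 + 1.0) / 7 = 2.6714%
Σ(R_i − R̄_i)(R_m − R̄_m) = 319.0614  ⇒  Cov = 319.0614 / 7 = 45.5802
Σ(R_m − R̄_m)² = 244.5543  ⇒  Var(R_m) = 244.5543 / 7 = 34.9363
β = Cov / Var(R_m) = 45.5802 / 34.9363 = 1.3047
E(R) = R_f + β × MRP = 2.76% + 1.3047 × 4.74% = 8.94%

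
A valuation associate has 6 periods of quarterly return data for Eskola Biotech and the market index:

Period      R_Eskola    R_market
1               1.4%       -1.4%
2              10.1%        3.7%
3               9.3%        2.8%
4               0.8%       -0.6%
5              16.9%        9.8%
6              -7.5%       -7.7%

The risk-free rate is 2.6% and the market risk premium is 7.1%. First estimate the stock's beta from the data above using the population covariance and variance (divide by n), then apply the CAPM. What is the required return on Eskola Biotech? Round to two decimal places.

Mean R_i = (1.4 + 10.1 + 9.3 + 0.8 + 16.9 − 7.5) / 6 = 5.1667%
Mean R_m = (-1.4 + 3.7 + 2.8 − 0.6 + 9.8 − 7.7) / 6 = 1.1000%
Σ(R_i − R̄_i)(R_m − R̄_m) = 250.2400  ⇒  Cov = 250.2400 / 6 = 41.7067
Σ(R_m − R̄_m)² = 171.9200  ⇒  Var(R_m) = 171.9200 / 6 = 28.6533
β = Cov / Var(R_m) = 41.7067 / 28.6533 = 1.4556
E(R) = R_f + β × MRP = 2.6% + 1.4556 × 7.1% = 12.93%

12.93%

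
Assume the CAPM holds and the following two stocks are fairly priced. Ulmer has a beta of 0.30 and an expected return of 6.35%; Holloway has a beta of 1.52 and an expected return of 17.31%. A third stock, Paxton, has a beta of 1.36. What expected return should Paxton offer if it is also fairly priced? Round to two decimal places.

MRP (SML slope) = (17.31% − 6.35%) / (1.52 − 0.30) = 10.96% / 1.22 = 8.9836%
R_f (intercept) = 6.35% − 0.30 × 8.9836% = 3.6549%
E(R_Paxton) = R_f + β × MRP = 3.6549% + 1.36 × 8.9836% = 15.87%

15.87%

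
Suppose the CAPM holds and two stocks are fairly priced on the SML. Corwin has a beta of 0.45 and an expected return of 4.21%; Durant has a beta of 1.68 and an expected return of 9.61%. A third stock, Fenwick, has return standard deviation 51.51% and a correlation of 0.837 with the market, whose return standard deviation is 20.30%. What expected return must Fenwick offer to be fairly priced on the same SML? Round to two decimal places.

11.56%

MRP = (9.61% − 4.21%) / (1.68 − 0.45) = 4.3902%
R_f = 4.21% − 0.45 × 4.3902% = 2.2344%
β_Fenwick = ρ·σ_i/σ_m = 0.837 × 51.51 / 20.30 = 2.1238
E(R_Fenwick) = R_f + β × MRP = 2.2344% + 2.1238 × 4.3902% = 11.56%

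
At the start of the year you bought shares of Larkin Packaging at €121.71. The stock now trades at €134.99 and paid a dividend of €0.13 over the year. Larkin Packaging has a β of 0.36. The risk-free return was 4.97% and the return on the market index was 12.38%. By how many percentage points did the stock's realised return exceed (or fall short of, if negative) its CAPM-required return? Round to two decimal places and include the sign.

+3.38%

Realised HPR = (P1 + D1 − P0) / P0 = (134.99 + 0.13 − 121.71) / 121.71 = 13.41 / 121.71 = 11.0180%
MRP = 12.38% − 4.97% = 7.41%
CAPM required = R_f + β·MRP = 4.97% + 0.36 × 7.41% = 7.6376%
α = realised − required = 11.0180% − 7.6376% = +3.38%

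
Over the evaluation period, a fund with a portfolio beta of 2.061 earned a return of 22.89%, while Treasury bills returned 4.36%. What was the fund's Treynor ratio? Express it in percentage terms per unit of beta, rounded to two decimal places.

8.99%

Treynor = (R_P − R_f) / β_P = (22.89% − 4.36%) / 2.0610 = 18.53% / 2.0610 = 8.99%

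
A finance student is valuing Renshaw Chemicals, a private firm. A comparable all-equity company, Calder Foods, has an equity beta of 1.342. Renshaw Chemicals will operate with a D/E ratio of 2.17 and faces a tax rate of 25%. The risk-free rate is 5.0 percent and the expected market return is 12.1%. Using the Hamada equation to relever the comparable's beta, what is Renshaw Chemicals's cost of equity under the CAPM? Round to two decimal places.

30.04%

β_L = β_U × [1 + (1 − t)(D/E)] = 1.342 × [1 + (1 − 0.25) × 2.17]
    = 1.342 × [1 + 0.75 × 2.17] = 1.342 × 2.6275 = 3.5261
MRP = 12.1% − 5.0% = 7.10%
E(R) = R_f + β_L × MRP = 5.0% + 3.5261 × 7.1% = 30.04%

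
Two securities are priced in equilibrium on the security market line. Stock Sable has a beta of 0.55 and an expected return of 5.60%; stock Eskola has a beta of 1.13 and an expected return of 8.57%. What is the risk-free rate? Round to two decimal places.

2.78%

Both satisfy E(R) = R_f + β·MRP, so the slope of the SML is
MRP = (8.57% − 5.60%) / (1.13 − 0.55) = 2.97% / 0.58 = 5.1207%
R_f = E(R_Sable) − β_Sable·MRP = 5.60% − 0.55 × 5.1207% = 2.7836%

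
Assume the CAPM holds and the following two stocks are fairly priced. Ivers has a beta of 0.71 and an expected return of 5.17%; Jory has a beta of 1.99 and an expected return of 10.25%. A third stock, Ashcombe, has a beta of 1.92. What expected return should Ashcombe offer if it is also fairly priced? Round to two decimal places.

MRP (SML slope) = (10.25% − 5.17%) / (1.99 − 0.71) = 5.08% / 1.28 = 3.9688%
R_f (intercept) = 5.17% − 0.71 × 3.9688% = 2.3522%
E(R_Ashcombe) = R_f + β × MRP = 2.3522% + 1.92 × 3.9688% = 9.97%

9.97%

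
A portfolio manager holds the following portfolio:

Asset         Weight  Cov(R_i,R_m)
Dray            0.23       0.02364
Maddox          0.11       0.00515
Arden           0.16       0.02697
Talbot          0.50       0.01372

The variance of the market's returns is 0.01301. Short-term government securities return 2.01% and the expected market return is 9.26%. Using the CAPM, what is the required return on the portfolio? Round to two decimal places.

β_Dray = 0.02364 / 0.01301 = 1.8171
β_Maddox = 0.00515 / 0.01301 = 0.3958
β_Arden = 0.02697 / 0.01301 = 2.0730
β_Talbot = 0.01372 / 0.01301 = 1.0546
β_P = Σ w_i β_i = 0.23×1.8171 + 0.11×0.3958 + 0.16×2.0730 + 0.50×1.0546 = 1.3205
MRP = 9.26% − 2.01% = 7.25%
E(R_P) = R_f + β_P × MRP = 2.01% + 1.3205 × 7.25% = 11.58%

11.58%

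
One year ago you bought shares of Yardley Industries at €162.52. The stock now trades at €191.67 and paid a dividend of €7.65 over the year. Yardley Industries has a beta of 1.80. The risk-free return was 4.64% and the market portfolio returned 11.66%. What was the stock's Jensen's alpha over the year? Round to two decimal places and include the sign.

Realised HPR = (P1 + D1 − P0) / P0 = (191.67 + 7.65 − 162.52) / 162.52 = 36.80 / 162.52 = 22.6434%
MRP = 11.66% − 4.64% = 7.02%
CAPM required = R_f + β·MRP = 4.64% + 1.80 × 7.02% = 17.2760%
α = realised − required = 22.6434% − 17.2760% = +5.37%

+5.37%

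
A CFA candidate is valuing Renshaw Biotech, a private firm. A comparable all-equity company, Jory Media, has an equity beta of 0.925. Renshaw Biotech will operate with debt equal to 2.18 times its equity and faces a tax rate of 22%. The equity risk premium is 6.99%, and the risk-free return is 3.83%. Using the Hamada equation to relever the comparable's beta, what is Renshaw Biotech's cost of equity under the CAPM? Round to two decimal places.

21.29%

β_L = β_U × [1 + (1 − t)(D/E)] = 0.925 × [1 + (1 − 0.22) × 2.18]
    = 0.925 × [1 + 0.78 × 2.18] = 0.925 × 2.7004 = 2.4979
E(R) = R_f + β_L × MRP = 3.83% + 2.4979 × 6.99% = 21.29%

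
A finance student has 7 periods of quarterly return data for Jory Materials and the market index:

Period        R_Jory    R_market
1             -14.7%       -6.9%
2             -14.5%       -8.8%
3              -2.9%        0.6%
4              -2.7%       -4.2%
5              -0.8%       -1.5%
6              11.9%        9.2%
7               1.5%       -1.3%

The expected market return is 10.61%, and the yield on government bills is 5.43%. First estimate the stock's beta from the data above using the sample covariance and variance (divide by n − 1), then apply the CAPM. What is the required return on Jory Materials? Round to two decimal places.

13.07%

Mean R_i = (-14.7 − 14.5 − 2.9 − 2.7 − 0.8 + 11.9 + 1.5) / 7 = -3.1714%
Mean R_m = (-6.9 − 8.8 + 0.6 − 4.2 − 1.5 + 9.2 − 1.3) / 7 = -1.8429%
Σ(R_i − R̄_i)(R_m − R̄_m) = 306.4486  ⇒  Cov = 306.4486 / 6 = 51.0748
Σ(R_m − R̄_m)² = 207.8571  ⇒  Var(R_m) = 207.8571 / 6 = 34.6429
β = Cov / Var(R_m) = 51.0748 / 34.6429 = 1.4743
MRP = 10.61% − 5.43% = 5.18%
E(R) = R_f + β × MRP = 5.43% + 1.4743 × 5.18% = 13.07%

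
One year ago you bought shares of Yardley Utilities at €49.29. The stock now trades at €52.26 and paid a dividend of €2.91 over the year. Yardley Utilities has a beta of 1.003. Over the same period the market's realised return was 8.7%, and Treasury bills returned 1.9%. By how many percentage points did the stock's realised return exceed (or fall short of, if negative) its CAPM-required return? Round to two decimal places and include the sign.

+3.21%

Realised HPR = (P1 + D1 − P0) / P0 = (52.26 + 2.91 − 49.29) / 49.29 = 5.88 / 49.29 = 11.9294%
MRP = 8.7% − 1.9% = 6.80%
CAPM required = R_f + β·MRP = 1.9% + 1.003 × 6.8% = 8.7204%
α = realised − required = 11.9294% − 8.7204% = +3.21%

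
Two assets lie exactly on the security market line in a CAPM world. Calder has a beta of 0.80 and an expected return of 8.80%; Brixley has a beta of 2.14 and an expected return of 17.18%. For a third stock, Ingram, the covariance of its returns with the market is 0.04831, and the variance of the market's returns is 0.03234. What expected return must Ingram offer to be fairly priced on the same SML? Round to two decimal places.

13.14%

MRP = (17.18% − 8.80%) / (2.14 − 0.80) = 6.2537%
R_f = 8.80% − 0.80 × 6.2537% = 3.7970%
β_Ingram = Cov / Var(R_m) = 0.04831 / 0.03234 = 1.4938
E(R_Ingram) = R_f + β × MRP = 3.7970% + 1.4938 × 6.2537% = 13.14%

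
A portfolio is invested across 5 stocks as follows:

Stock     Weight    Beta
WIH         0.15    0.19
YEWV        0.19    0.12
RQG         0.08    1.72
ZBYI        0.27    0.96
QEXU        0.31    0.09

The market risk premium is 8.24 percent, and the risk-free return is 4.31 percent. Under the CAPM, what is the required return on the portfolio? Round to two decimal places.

8.23%

β_P = Σ w_i β_i = 0.15×0.19 + 0.19×0.12 + 0.08×1.72 + 0.27×0.96 + 0.31×0.09 = 0.4760
E(R_P) = R_f + β_P × MRP = 4.31% + 0.4760 × 8.24% = 8.23%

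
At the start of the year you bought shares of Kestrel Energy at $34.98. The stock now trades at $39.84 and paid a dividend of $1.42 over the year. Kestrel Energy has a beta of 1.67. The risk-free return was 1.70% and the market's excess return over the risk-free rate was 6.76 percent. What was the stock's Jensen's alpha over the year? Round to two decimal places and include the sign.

Realised HPR = (P1 + D1 − P0) / P0 = (39.84 + 1.42 − 34.98) / 34.98 = 6.28 / 34.98 = 17.9531%
CAPM required = R_f + β·MRP = 1.70% + 1.67 × 6.76% = 12.9892%
α = realised − required = 17.9531% − 12.9892% = +4.96%

+4.96%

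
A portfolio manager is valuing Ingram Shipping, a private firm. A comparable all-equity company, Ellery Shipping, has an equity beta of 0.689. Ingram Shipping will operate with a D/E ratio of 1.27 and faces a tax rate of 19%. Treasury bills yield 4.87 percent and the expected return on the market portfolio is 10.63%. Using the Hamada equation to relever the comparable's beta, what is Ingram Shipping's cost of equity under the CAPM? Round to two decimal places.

β_L = β_U × [1 + (1 − t)(D/E)] = 0.689 × [1 + (1 − 0.19) × 1.27]
    = 0.689 × [1 + 0.81 × 1.27] = 0.689 × 2.0287 = 1.3978
MRP = 10.63% − 4.87% = 5.76%
E(R) = R_f + β_L × MRP = 4.87% + 1.3978 × 5.76% = 12.92%

12.92%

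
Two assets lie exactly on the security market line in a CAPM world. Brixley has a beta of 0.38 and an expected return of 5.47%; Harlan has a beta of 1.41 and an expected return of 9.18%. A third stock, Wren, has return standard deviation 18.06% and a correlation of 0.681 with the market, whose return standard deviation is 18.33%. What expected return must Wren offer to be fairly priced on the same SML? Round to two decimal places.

MRP = (9.18% − 5.47%) / (1.41 − 0.38) = 3.6019%
R_f = 5.47% − 0.38 × 3.6019% = 4.1013%
β_Wren = ρ·σ_i/σ_m = 0.681 × 18.06 / 18.33 = 0.6710
E(R_Wren) = R_f + β × MRP = 4.1013% + 0.6710 × 3.6019% = 6.52%

6.52%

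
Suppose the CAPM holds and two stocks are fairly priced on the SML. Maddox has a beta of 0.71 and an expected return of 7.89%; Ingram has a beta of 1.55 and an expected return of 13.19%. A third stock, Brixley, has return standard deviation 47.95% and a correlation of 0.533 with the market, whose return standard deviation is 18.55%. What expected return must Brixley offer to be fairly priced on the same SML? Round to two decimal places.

MRP = (13.19% − 7.89%) / (1.55 − 0.71) = 6.3095%
R_f = 7.89% − 0.71 × 6.3095% = 3.4103%
β_Brixley = ρ·σ_i/σ_m = 0.533 × 47.95 / 18.55 = 1.3778
E(R_Brixley) = R_f + β × MRP = 3.4103% + 1.3778 × 6.3095% = 12.10%

12.10%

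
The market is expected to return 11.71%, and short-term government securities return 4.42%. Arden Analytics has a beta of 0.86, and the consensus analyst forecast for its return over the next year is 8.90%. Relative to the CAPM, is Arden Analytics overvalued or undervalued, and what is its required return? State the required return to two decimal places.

MRP = 11.71% − 4.42% = 7.29%
Required return = R_f + β·MRP = 4.42% + 0.86 × 7.29% = 10.69%
Forecast 8.90% < required 10.69% → the stock plots below the SML → overvalued.

Overvalued; required return 10.69%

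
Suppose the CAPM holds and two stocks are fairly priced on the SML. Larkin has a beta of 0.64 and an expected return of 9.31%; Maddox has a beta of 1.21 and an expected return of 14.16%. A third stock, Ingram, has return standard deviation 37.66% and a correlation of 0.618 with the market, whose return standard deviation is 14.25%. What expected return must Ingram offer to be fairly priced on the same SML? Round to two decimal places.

MRP = (14.16% − 9.31%) / (1.21 − 0.64) = 8.5088%
R_f = 9.31% − 0.64 × 8.5088% = 3.8644%
β_Ingram = ρ·σ_i/σ_m = 0.618 × 37.66 / 14.25 = 1.6333
E(R_Ingram) = R_f + β × MRP = 3.8644% + 1.6333 × 8.5088% = 17.76%

17.76%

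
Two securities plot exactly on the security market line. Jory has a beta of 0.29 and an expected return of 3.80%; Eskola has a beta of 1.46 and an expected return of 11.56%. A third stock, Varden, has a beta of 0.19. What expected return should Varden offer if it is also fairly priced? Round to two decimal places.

MRP (SML slope) = (11.56% − 3.80%) / (1.46 − 0.29) = 7.76% / 1.17 = 6.6325%
R_f (intercept) = 3.80% − 0.29 × 6.6325% = 1.8766%
E(R_Varden) = R_f + β × MRP = 1.8766% + 0.19 × 6.6325% = 3.14%

3.14%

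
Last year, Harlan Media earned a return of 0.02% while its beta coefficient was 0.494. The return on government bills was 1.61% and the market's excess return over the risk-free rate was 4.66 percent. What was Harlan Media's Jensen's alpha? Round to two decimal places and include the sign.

CAPM benchmark = R_f + β(R_m − R_f) = 1.61% + 0.494 × 4.66% = 3.91204%
α = actual − benchmark = 0.02% − 3.91204% = -3.89%

-3.89%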